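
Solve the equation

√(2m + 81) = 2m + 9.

m = 0

Square both sides: 2m + 81 = (2m + 9)².
Expand and rearrange: 4m² + 34m = 0.
Solving gives m = 0 or m = -8.5.
Check each candidate in the original equation:
  m = 0: √(81) = 9, while 2m + 9 = 9 — valid.
  m = -8.5: √(64) = 8, while 2m + 9 = -8 — extraneous.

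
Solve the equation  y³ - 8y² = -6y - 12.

y = -0.873 or y = 2 or y = 6.873

Rearrange: y³ - 8y² + 6y + 12 = 0.
Possible rational roots are divisors of 12. Testing y = 2 gives 0, so (y - 2) is a factor.
Divide: y³ - 8y² + 6y + 12 = (y - 2)(y² - 6y - 6).
Apply the quadratic formula to y² - 6y - 6 = 0: y = (6 ± √60)/2, i.e. y ≈ 6.873 or y ≈ -0.873.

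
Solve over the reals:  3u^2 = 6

Rearrange to standard form: 3u^2 - 6 = 0.
Discriminant: (0)^2 - 4*3*(-6) = 72.
Quadratic formula: u = (0 +/- sqrt(72)) / 6.
So u = sqrt(2) ~= 1.4142 or u = -sqrt(2) ~= -1.4142.

u = -1.4142 or u = 1.4142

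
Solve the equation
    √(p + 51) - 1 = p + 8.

p = -2

Isolate the radical: √(p + 51) = p + 9.
Square both sides: p + 51 = (p + 9)².
Expand and rearrange: p² + 17p + 30 = 0.
Solving gives p = -2 or p = -15.
Check each candidate in the original equation:
  p = -2: √(49) = 7, while p + 9 = 7 — valid.
  p = -15: √(36) = 6, while p + 9 = -6 — extraneous.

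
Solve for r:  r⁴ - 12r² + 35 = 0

Let u = r². The equation becomes u² - 12u + 35 = 0.
Factor: (u - 5)(u - 7) = 0, so u = 5 or u = 7.
r² = 5 gives r = ±√(5) ≈ ±2.2361.
r² = 7 gives r = ±√(7) ≈ ±2.6458.

r = -2.6458 or r = -2.2361 or r = 2.2361 or r = 2.6458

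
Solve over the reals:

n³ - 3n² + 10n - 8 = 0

Possible rational roots are divisors of -8. Testing n = 1 gives 0, so (n - 1) is a factor.
Divide: n³ - 3n² + 10n - 8 = (n - 1)(n² - 2n + 8).
The quadratic n² - 2n + 8 has discriminant -28 < 0, so no further real roots.

n = 1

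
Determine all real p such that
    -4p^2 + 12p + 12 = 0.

p = -0.7913 or p = 3.7913

Discriminant: (12)^2 - 4*(-4)*12 = 336.
Quadratic formula: p = (-12 +/- sqrt(336)) / (-8).
So p = 3/2 - sqrt(21)/2 ~= -0.7913 or p = 3/2 + sqrt(21)/2 ~= 3.7913.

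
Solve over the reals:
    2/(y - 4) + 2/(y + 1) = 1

Multiply both sides by (y - 4)(y + 1):
2(y + 1) + 2(y - 4) = (y - 4)(y + 1).
Expand and collect terms: y² - 7y + 2 = 0.
By the quadratic formula, y = (7 ± √41) / 2, so y ≈ 6.7016 or y ≈ 0.2984.
Neither value makes a denominator zero (y ≠ 4, y ≠ -1), so both are valid.

y = 0.2984 or y = 6.7016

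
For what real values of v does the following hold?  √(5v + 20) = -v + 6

Square both sides: 5v + 20 = (-v + 6)².
Expand and rearrange: v² - 17v + 16 = 0.
Solving gives v = 16 or v = 1.
Check each candidate in the original equation:
  v = 16: √(100) = 10, while -v + 6 = -10 — extraneous.
  v = 1: √(25) = 5, while -v + 6 = 5 — valid.

v = 1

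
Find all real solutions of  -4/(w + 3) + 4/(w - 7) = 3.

Multiply both sides by (w + 3)(w - 7):
-4(w - 7) + 4(w + 3) = 3(w + 3)(w - 7).
Expand and collect terms: 3w² - 12w - 103 = 0.
By the quadratic formula, w = (12 ± √1380) / 6, so w ≈ 8.1914 or w ≈ -4.1914.
Neither value makes a denominator zero (w ≠ -3, w ≠ 7), so both are valid.

w = -4.1914 or w = 8.1914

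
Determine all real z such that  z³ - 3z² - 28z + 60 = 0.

Possible rational roots are divisors of 60. Testing z = -5 gives 0, so (z + 5) is a factor.
Divide: z³ - 3z² - 28z + 60 = (z + 5)(z² - 8z + 12).
Factor the quadratic: z = 6 or z = 2.

z = -5 or z = 2 or z = 6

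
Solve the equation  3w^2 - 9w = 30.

Bring every term to one side: 3w^2 - 9w - 30 = 0.
Factor: 3(w - 5)(w + 2) = 0.
So w = 5 or w = -2.

w = -2 or w = 5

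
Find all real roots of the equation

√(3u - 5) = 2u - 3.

u = 1.75 or u = 2

Square both sides: 3u - 5 = (2u - 3)².
Expand and rearrange: 4u² - 15u + 14 = 0.
Solving gives u = 2 or u = 1.75.
Check each candidate in the original equation:
  u = 2: √(1) = 1, while 2u - 3 = 1 — valid.
  u = 1.75: √(0.25) = 0.5, while 2u - 3 = 0.5 — valid.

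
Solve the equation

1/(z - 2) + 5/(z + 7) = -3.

z = -8.7202 or z = 1.7202

Multiply both sides by (z - 2)(z + 7):
(z + 7) + 5(z - 2) = -3(z - 2)(z + 7).
Expand and collect terms: -3z^2 - 21z + 45 = 0.
By the quadratic formula, z = (21 +/- sqrt(981)) / -6, so z ~= -8.7202 or z ~= 1.7202.
Neither value makes a denominator zero (z != 2, z != -7), so both are valid.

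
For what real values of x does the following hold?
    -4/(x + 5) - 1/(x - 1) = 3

Multiply both sides by (x + 5)(x - 1):
-4(x - 1) - (x + 5) = 3(x + 5)(x - 1).
Expand and collect terms: 3x^2 + 17x - 14 = 0.
By the quadratic formula, x = (-17 +/- sqrt(457)) / 6, so x ~= 0.7296 or x ~= -6.3963.
Neither value makes a denominator zero (x != -5, x != 1), so both are valid.

x = -6.3963 or x = 0.7296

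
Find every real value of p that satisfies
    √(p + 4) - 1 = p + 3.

Isolate the radical: √(p + 4) = p + 4.
Square both sides: p + 4 = (p + 4)².
Expand and rearrange: p² + 7p + 12 = 0.
Solving gives p = -3 or p = -4.
Check each candidate in the original equation:
  p = -3: √(1) = 1, while p + 4 = 1 — valid.
  p = -4: √(0) = 0, while p + 4 = 0 — valid.

p = -4 or p = -3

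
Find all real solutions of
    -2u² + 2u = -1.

Rearrange to standard form: -2u² + 2u + 1 = 0.
Discriminant: (2)² − 4·(-2)·1 = 12.
Quadratic formula: u = (-2 ± √12) / (-4).
So u = 1/2 - √(3)/2 ≈ -0.366 or u = 1/2 + √(3)/2 ≈ 1.366.

u = -0.366 or u = 1.366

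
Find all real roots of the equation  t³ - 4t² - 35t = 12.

t = -4 or t = -0.3589 or t = 8.3589

Rearrange: t³ - 4t² - 35t - 12 = 0.
Possible rational roots are divisors of -12. Testing t = -4 gives 0, so (t + 4) is a factor.
Divide: t³ - 4t² - 35t - 12 = (t + 4)(t² - 8t - 3).
Apply the quadratic formula to t² - 8t - 3 = 0: t = (8 ± √76)/2, i.e. t ≈ 8.3589 or t ≈ -0.3589.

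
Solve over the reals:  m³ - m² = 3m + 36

Rearrange: m³ - m² - 3m - 36 = 0.
Possible rational roots are divisors of -36. Testing m = 4 gives 0, so (m - 4) is a factor.
Divide: m³ - m² - 3m - 36 = (m - 4)(m² + 3m + 9).
The quadratic m² + 3m + 9 has discriminant -27 < 0, so no further real roots.

m = 4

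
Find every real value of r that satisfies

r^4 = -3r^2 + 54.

r = -2.4495 or r = 2.4495

Let u = r^2. The equation becomes u^2 + 3u - 54 = 0.
Factor: (u - 6)(u + 9) = 0, so u = 6 or u = -9.
r^2 = 6 gives r = +/-sqrt(6) ~= +/-2.4495.
r^2 = -9 < 0 has no real solution.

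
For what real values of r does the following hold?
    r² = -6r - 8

Bring every term to one side: r² + 6r + 8 = 0.
Factor: (r + 4)(r + 2) = 0.
So r = -4 or r = -2.

r = -4 or r = -2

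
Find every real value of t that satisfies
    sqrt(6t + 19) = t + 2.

t = 5

Square both sides: 6t + 19 = (t + 2)^2.
Expand and rearrange: t^2 - 2t - 15 = 0.
Solving gives t = 5 or t = -3.
Check each candidate in the original equation:
  t = 5: sqrt(49) = 7, while t + 2 = 7 — valid.
  t = -3: sqrt(1) = 1, while t + 2 = -1 — extraneous.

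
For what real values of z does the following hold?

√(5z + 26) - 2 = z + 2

Isolate the radical: √(5z + 26) = z + 4.
Square both sides: 5z + 26 = (z + 4)².
Expand and rearrange: z² + 3z - 10 = 0.
Solving gives z = 2 or z = -5.
Check each candidate in the original equation:
  z = 2: √(36) = 6, while z + 4 = 6 — valid.
  z = -5: √(1) = 1, while z + 4 = -1 — extraneous.

z = 2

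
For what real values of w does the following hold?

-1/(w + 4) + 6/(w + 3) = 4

Multiply both sides by (w + 4)(w + 3):
-(w + 3) + 6(w + 4) = 4(w + 4)(w + 3).
Expand and collect terms: 4w^2 + 23w + 27 = 0.
By the quadratic formula, w = (-23 +/- sqrt(97)) / 8, so w ~= -1.6439 or w ~= -4.1061.
Neither value makes a denominator zero (w != -4, w != -3), so both are valid.

w = -4.1061 or w = -1.6439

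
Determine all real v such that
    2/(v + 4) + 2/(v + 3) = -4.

v = -4.7071 or v = -3.2929

Multiply both sides by (v + 4)(v + 3):
2(v + 3) + 2(v + 4) = -4(v + 4)(v + 3).
Expand and collect terms: -4v^2 - 32v - 62 = 0.
By the quadratic formula, v = (32 +/- sqrt(32)) / -8, so v ~= -4.7071 or v ~= -3.2929.
Neither value makes a denominator zero (v != -4, v != -3), so both are valid.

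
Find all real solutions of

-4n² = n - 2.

n = -0.8431 or n = 0.5931

Rearrange to standard form: -4n² - n + 2 = 0.
Discriminant: (-1)² − 4·(-4)·2 = 33.
Quadratic formula: n = (1 ± √33) / (-8).
So n = -√(33)/8 - 1/8 ≈ -0.8431 or n = -1/8 + √(33)/8 ≈ 0.5931.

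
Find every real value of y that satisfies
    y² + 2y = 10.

y = -4.3166 or y = 2.3166

Rearrange to standard form: y² + 2y - 10 = 0.
Discriminant: (2)² − 4·1·(-10) = 44.
Quadratic formula: y = (-2 ± √44) / 2.
So y = -1 + √(11) ≈ 2.3166 or y = -√(11) - 1 ≈ -4.3166.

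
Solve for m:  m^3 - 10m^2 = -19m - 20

Rearrange: m^3 - 10m^2 + 19m + 20 = 0.
Possible rational roots are divisors of 20. Testing m = 4 gives 0, so (m - 4) is a factor.
Divide: m^3 - 10m^2 + 19m + 20 = (m - 4)(m^2 - 6m - 5).
Apply the quadratic formula to m^2 - 6m - 5 = 0: m = (6 +/- sqrt(56))/2, i.e. m ~= 6.7417 or m ~= -0.7417.

m = -0.7417 or m = 4 or m = 6.7417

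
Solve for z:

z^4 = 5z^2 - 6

Let u = z^2. The equation becomes u^2 - 5u + 6 = 0.
Factor: (u - 2)(u - 3) = 0, so u = 2 or u = 3.
z^2 = 2 gives z = +/-sqrt(2) ~= +/-1.4142.
z^2 = 3 gives z = +/-sqrt(3) ~= +/-1.7321.

z = -1.7321 or z = -1.4142 or z = 1.4142 or z = 1.7321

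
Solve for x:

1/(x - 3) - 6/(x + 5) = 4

Multiply both sides by (x - 3)(x + 5):
(x + 5) - 6(x - 3) = 4(x - 3)(x + 5).
Expand and collect terms: 4x² + 13x - 83 = 0.
By the quadratic formula, x = (-13 ± √1497) / 8, so x ≈ 3.2114 or x ≈ -6.4614.
Neither value makes a denominator zero (x ≠ 3, x ≠ -5), so both are valid.

x = -6.4614 or x = 3.2114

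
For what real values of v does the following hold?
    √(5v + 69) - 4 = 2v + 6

v = -1

Isolate the radical: √(5v + 69) = 2v + 10.
Square both sides: 5v + 69 = (2v + 10)².
Expand and rearrange: 4v² + 35v + 31 = 0.
Solving gives v = -1 or v = -7.75.
Check each candidate in the original equation:
  v = -1: √(64) = 8, while 2v + 10 = 8 — valid.
  v = -7.75: √(30.25) = 5.5, while 2v + 10 = -5.5 — extraneous.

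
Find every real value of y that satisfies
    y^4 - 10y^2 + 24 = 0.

y = -2.4495 or y = -2 or y = 2 or y = 2.4495

Let u = y^2. The equation becomes u^2 - 10u + 24 = 0.
Factor: (u - 4)(u - 6) = 0, so u = 4 or u = 6.
y^2 = 4 gives y = +/-2.
y^2 = 6 gives y = +/-sqrt(6) ~= +/-2.4495.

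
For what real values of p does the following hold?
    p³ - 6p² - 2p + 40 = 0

Possible rational roots are divisors of 40. Testing p = 4 gives 0, so (p - 4) is a factor.
Divide: p³ - 6p² - 2p + 40 = (p - 4)(p² - 2p - 10).
Apply the quadratic formula to p² - 2p - 10 = 0: p = (2 ± √44)/2, i.e. p ≈ 4.3166 or p ≈ -2.3166.

p = -2.3166 or p = 4 or p = 4.3166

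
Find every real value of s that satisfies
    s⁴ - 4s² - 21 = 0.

s = -2.6458 or s = 2.6458

Let u = s². The equation becomes u² - 4u - 21 = 0.
Factor: (u - 7)(u + 3) = 0, so u = 7 or u = -3.
s² = 7 gives s = ±√(7) ≈ ±2.6458.
s² = -3 < 0 has no real solution.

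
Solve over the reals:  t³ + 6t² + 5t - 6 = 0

Possible rational roots are divisors of -6. Testing t = -2 gives 0, so (t + 2) is a factor.
Divide: t³ + 6t² + 5t - 6 = (t + 2)(t² + 4t - 3).
Apply the quadratic formula to t² + 4t - 3 = 0: t = (-4 ± √28)/2, i.e. t ≈ 0.6458 or t ≈ -4.6458.

t = -4.6458 or t = -2 or t = 0.6458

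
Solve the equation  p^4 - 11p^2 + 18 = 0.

Let u = p^2. The equation becomes u^2 - 11u + 18 = 0.
Factor: (u - 9)(u - 2) = 0, so u = 9 or u = 2.
p^2 = 9 gives p = +/-3.
p^2 = 2 gives p = +/-sqrt(2) ~= +/-1.4142.

p = -3 or p = -1.4142 or p = 1.4142 or p = 3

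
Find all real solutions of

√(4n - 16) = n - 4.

n = 4 or n = 8

Square both sides: 4n - 16 = (n - 4)².
Expand and rearrange: n² - 12n + 32 = 0.
Solving gives n = 8 or n = 4.
Check each candidate in the original equation:
  n = 8: √(16) = 4, while n - 4 = 4 — valid.
  n = 4: √(0) = 0, while n - 4 = 0 — valid.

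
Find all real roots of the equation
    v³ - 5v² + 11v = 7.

v = 1

Rearrange: v³ - 5v² + 11v - 7 = 0.
Possible rational roots are divisors of -7. Testing v = 1 gives 0, so (v - 1) is a factor.
Divide: v³ - 5v² + 11v - 7 = (v - 1)(v² - 4v + 7).
The quadratic v² - 4v + 7 has discriminant -12 < 0, so no further real roots.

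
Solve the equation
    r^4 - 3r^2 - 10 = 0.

r = -2.2361 or r = 2.2361

Let u = r^2. The equation becomes u^2 - 3u - 10 = 0.
Factor: (u + 2)(u - 5) = 0, so u = -2 or u = 5.
r^2 = -2 < 0 has no real solution.
r^2 = 5 gives r = +/-sqrt(5) ~= +/-2.2361.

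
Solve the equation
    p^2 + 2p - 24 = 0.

Factor: (p - 4)(p + 6) = 0.
So p = 4 or p = -6.

p = -6 or p = 4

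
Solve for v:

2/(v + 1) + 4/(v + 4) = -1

v = -9.2749 or v = -1.7251

Multiply both sides by (v + 1)(v + 4):
2(v + 4) + 4(v + 1) = -(v + 1)(v + 4).
Expand and collect terms: -v^2 - 11v - 16 = 0.
By the quadratic formula, v = (11 +/- sqrt(57)) / -2, so v ~= -9.2749 or v ~= -1.7251.
Neither value makes a denominator zero (v != -1, v != -4), so both are valid.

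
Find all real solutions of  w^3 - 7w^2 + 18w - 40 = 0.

Possible rational roots are divisors of -40. Testing w = 5 gives 0, so (w - 5) is a factor.
Divide: w^3 - 7w^2 + 18w - 40 = (w - 5)(w^2 - 2w + 8).
The quadratic w^2 - 2w + 8 has discriminant -28 < 0, so no further real roots.

w = 5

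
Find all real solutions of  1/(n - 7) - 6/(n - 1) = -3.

Multiply both sides by (n - 7)(n - 1):
(n - 1) - 6(n - 7) = -3(n - 7)(n - 1).
Expand and collect terms: -3n² + 29n - 62 = 0.
By the quadratic formula, n = (-29 ± √97) / -6, so n ≈ 3.1919 or n ≈ 6.4748.
Neither value makes a denominator zero (n ≠ 7, n ≠ 1), so both are valid.

n = 3.1919 or n = 6.4748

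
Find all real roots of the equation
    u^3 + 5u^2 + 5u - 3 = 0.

u = -3 or u = -2.4142 or u = 0.4142

Possible rational roots are divisors of -3. Testing u = -3 gives 0, so (u + 3) is a factor.
Divide: u^3 + 5u^2 + 5u - 3 = (u + 3)(u^2 + 2u - 1).
Apply the quadratic formula to u^2 + 2u - 1 = 0: u = (-2 +/- sqrt(8))/2, i.e. u ~= 0.4142 or u ~= -2.4142.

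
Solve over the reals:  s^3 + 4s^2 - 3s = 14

Rearrange: s^3 + 4s^2 - 3s - 14 = 0.
Possible rational roots are divisors of -14. Testing s = -2 gives 0, so (s + 2) is a factor.
Divide: s^3 + 4s^2 - 3s - 14 = (s + 2)(s^2 + 2s - 7).
Apply the quadratic formula to s^2 + 2s - 7 = 0: s = (-2 +/- sqrt(32))/2, i.e. s ~= 1.8284 or s ~= -3.8284.

s = -3.8284 or s = -2 or s = 1.8284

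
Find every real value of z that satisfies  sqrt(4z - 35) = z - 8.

Square both sides: 4z - 35 = (z - 8)^2.
Expand and rearrange: z^2 - 20z + 99 = 0.
Solving gives z = 11 or z = 9.
Check each candidate in the original equation:
  z = 11: sqrt(9) = 3, while z - 8 = 3 — valid.
  z = 9: sqrt(1) = 1, while z - 8 = 1 — valid.

z = 9 or z = 11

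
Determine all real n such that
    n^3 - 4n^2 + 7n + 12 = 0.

Possible rational roots are divisors of 12. Testing n = -1 gives 0, so (n + 1) is a factor.
Divide: n^3 - 4n^2 + 7n + 12 = (n + 1)(n^2 - 5n + 12).
The quadratic n^2 - 5n + 12 has discriminant -23 < 0, so no further real roots.

n = -1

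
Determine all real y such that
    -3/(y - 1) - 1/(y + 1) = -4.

Multiply both sides by (y - 1)(y + 1):
-3(y + 1) - (y - 1) = -4(y - 1)(y + 1).
Expand and collect terms: -4y^2 + 4y + 6 = 0.
By the quadratic formula, y = (-4 +/- sqrt(112)) / -8, so y ~= -0.8229 or y ~= 1.8229.
Neither value makes a denominator zero (y != 1, y != -1), so both are valid.

y = -0.8229 or y = 1.8229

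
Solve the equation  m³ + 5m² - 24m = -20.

Rearrange: m³ + 5m² - 24m + 20 = 0.
Possible rational roots are divisors of 20. Testing m = 2 gives 0, so (m - 2) is a factor.
Divide: m³ + 5m² - 24m + 20 = (m - 2)(m² + 7m - 10).
Apply the quadratic formula to m² + 7m - 10 = 0: m = (-7 ± √89)/2, i.e. m ≈ 1.217 or m ≈ -8.217.

m = -8.217 or m = 1.217 or m = 2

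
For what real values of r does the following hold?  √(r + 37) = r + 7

Square both sides: r + 37 = (r + 7)².
Expand and rearrange: r² + 13r + 12 = 0.
Solving gives r = -1 or r = -12.
Check each candidate in the original equation:
  r = -1: √(36) = 6, while r + 7 = 6 — valid.
  r = -12: √(25) = 5, while r + 7 = -5 — extraneous.

r = -1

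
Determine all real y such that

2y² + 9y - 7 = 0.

y = -5.1762 or y = 0.6762

Discriminant: (9)² − 4·2·(-7) = 137.
Quadratic formula: y = (-9 ± √137) / 4.
So y = -9/4 + √(137)/4 ≈ 0.6762 or y = -√(137)/4 - 9/4 ≈ -5.1762.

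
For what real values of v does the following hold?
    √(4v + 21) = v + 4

Square both sides: 4v + 21 = (v + 4)².
Expand and rearrange: v² + 4v - 5 = 0.
Solving gives v = 1 or v = -5.
Check each candidate in the original equation:
  v = 1: √(25) = 5, while v + 4 = 5 — valid.
  v = -5: √(1) = 1, while v + 4 = -1 — extraneous.

v = 1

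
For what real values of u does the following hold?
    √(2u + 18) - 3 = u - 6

Isolate the radical: √(2u + 18) = u - 3.
Square both sides: 2u + 18 = (u - 3)².
Expand and rearrange: u² - 8u - 9 = 0.
Solving gives u = 9 or u = -1.
Check each candidate in the original equation:
  u = 9: √(36) = 6, while u - 3 = 6 — valid.
  u = -1: √(16) = 4, while u - 3 = -4 — extraneous.

u = 9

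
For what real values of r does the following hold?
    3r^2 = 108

r = -6 or r = 6

Bring every term to one side: 3r^2 - 108 = 0.
Factor: 3(r + 6)(r - 6) = 0.
So r = -6 or r = 6.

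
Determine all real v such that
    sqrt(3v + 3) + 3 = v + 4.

Isolate the radical: sqrt(3v + 3) = v + 1.
Square both sides: 3v + 3 = (v + 1)^2.
Expand and rearrange: v^2 - v - 2 = 0.
Solving gives v = 2 or v = -1.
Check each candidate in the original equation:
  v = 2: sqrt(9) = 3, while v + 1 = 3 — valid.
  v = -1: sqrt(0) = 0, while v + 1 = 0 — valid.

v = -1 or v = 2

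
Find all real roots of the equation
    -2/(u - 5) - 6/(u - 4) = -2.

Multiply both sides by (u - 5)(u - 4):
-2(u - 4) - 6(u - 5) = -2(u - 5)(u - 4).
Expand and collect terms: -2u^2 + 26u - 78 = 0.
By the quadratic formula, u = (-26 +/- sqrt(52)) / -4, so u ~= 4.6972 or u ~= 8.3028.
Neither value makes a denominator zero (u != 5, u != 4), so both are valid.

u = 4.6972 or u = 8.3028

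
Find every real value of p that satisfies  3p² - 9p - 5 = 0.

p = -0.4791 or p = 3.4791

Discriminant: (-9)² − 4·3·(-5) = 141.
Quadratic formula: p = (9 ± √141) / 6.
So p = 3/2 + √(141)/6 ≈ 3.4791 or p = 3/2 - √(141)/6 ≈ -0.4791.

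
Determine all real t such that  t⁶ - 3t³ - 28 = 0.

t = -1.5874 or t = 1.9129

Let u = t³. The equation becomes u² - 3u - 28 = 0.
Factor: (u - 7)(u + 4) = 0, so u = 7 or u = -4.
t³ = 7 gives t = ∛(7) ≈ 1.9129.
t³ = -4 gives t = -∛(4) ≈ -1.5874.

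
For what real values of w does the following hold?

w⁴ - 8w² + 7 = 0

Let u = w². The equation becomes u² - 8u + 7 = 0.
Factor: (u - 1)(u - 7) = 0, so u = 1 or u = 7.
w² = 1 gives w = ±1.
w² = 7 gives w = ±√(7) ≈ ±2.6458.

w = -2.6458 or w = -1 or w = 1 or w = 2.6458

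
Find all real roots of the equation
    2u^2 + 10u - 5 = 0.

Discriminant: (10)^2 - 4*2*(-5) = 140.
Quadratic formula: u = (-10 +/- sqrt(140)) / 4.
So u = -5/2 + sqrt(35)/2 ~= 0.458 or u = -sqrt(35)/2 - 5/2 ~= -5.458.

u = -5.458 or u = 0.458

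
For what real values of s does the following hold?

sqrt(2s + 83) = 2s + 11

Square both sides: 2s + 83 = (2s + 11)^2.
Expand and rearrange: 4s^2 + 42s + 38 = 0.
Solving gives s = -1 or s = -9.5.
Check each candidate in the original equation:
  s = -1: sqrt(81) = 9, while 2s + 11 = 9 — valid.
  s = -9.5: sqrt(64) = 8, while 2s + 11 = -8 — extraneous.

s = -1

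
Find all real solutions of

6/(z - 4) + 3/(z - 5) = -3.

Multiply both sides by (z - 4)(z - 5):
6(z - 5) + 3(z - 4) = -3(z - 4)(z - 5).
Expand and collect terms: -3z² + 18z - 18 = 0.
By the quadratic formula, z = (-18 ± √108) / -6, so z ≈ 1.2679 or z ≈ 4.7321.
Neither value makes a denominator zero (z ≠ 4, z ≠ 5), so both are valid.

z = 1.2679 or z = 4.7321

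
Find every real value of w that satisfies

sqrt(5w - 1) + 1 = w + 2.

Isolate the radical: sqrt(5w - 1) = w + 1.
Square both sides: 5w - 1 = (w + 1)^2.
Expand and rearrange: w^2 - 3w + 2 = 0.
Solving gives w = 2 or w = 1.
Check each candidate in the original equation:
  w = 2: sqrt(9) = 3, while w + 1 = 3 — valid.
  w = 1: sqrt(4) = 2, while w + 1 = 2 — valid.

w = 1 or w = 2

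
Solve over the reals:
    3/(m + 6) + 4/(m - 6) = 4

m = -5.3109 or m = 7.0609

Multiply both sides by (m + 6)(m - 6):
3(m - 6) + 4(m + 6) = 4(m + 6)(m - 6).
Expand and collect terms: 4m² - 7m - 150 = 0.
By the quadratic formula, m = (7 ± √2449) / 8, so m ≈ 7.0609 or m ≈ -5.3109.
Neither value makes a denominator zero (m ≠ -6, m ≠ 6), so both are valid.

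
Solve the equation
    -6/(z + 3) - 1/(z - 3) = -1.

z = 1 or z = 6

Multiply both sides by (z + 3)(z - 3):
-6(z - 3) - (z + 3) = -(z + 3)(z - 3).
Expand and collect terms: -z^2 + 7z - 6 = 0.
Factor or apply the quadratic formula: z = 1 or z = 6.
Neither value makes a denominator zero (z != -3, z != 3), so both are valid.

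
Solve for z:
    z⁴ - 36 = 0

z = -2.4495 or z = 2.4495

Let u = z². The equation becomes u² - 36 = 0.
Factor: (u - 6)(u + 6) = 0, so u = 6 or u = -6.
z² = 6 gives z = ±√(6) ≈ ±2.4495.
z² = -6 < 0 has no real solution.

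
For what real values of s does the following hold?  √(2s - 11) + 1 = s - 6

s = 10

Isolate the radical: √(2s - 11) = s - 7.
Square both sides: 2s - 11 = (s - 7)².
Expand and rearrange: s² - 16s + 60 = 0.
Solving gives s = 10 or s = 6.
Check each candidate in the original equation:
  s = 10: √(9) = 3, while s - 7 = 3 — valid.
  s = 6: √(1) = 1, while s - 7 = -1 — extraneous.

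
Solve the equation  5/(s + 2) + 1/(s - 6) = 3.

Multiply both sides by (s + 2)(s - 6):
5(s - 6) + (s + 2) = 3(s + 2)(s - 6).
Expand and collect terms: 3s^2 - 18s - 8 = 0.
By the quadratic formula, s = (18 +/- sqrt(420)) / 6, so s ~= 6.4157 or s ~= -0.4157.
Neither value makes a denominator zero (s != -2, s != 6), so both are valid.

s = -0.4157 or s = 6.4157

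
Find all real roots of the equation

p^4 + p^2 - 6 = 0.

p = -1.4142 or p = 1.4142

Let u = p^2. The equation becomes u^2 + u - 6 = 0.
Factor: (u + 3)(u - 2) = 0, so u = -3 or u = 2.
p^2 = -3 < 0 has no real solution.
p^2 = 2 gives p = +/-sqrt(2) ~= +/-1.4142.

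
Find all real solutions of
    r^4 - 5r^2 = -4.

r = -2 or r = -1 or r = 1 or r = 2

Let u = r^2. The equation becomes u^2 - 5u + 4 = 0.
Factor: (u - 4)(u - 1) = 0, so u = 4 or u = 1.
r^2 = 4 gives r = +/-2.
r^2 = 1 gives r = +/-1.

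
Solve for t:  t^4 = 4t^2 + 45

t = -3 or t = 3

Let u = t^2. The equation becomes u^2 - 4u - 45 = 0.
Factor: (u - 9)(u + 5) = 0, so u = 9 or u = -5.
t^2 = 9 gives t = +/-3.
t^2 = -5 < 0 has no real solution.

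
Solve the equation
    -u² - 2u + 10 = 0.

Discriminant: (-2)² − 4·(-1)·10 = 44.
Quadratic formula: u = (2 ± √44) / (-2).
So u = -√(11) - 1 ≈ -4.3166 or u = -1 + √(11) ≈ 2.3166.

u = -4.3166 or u = 2.3166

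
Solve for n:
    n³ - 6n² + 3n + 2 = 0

Possible rational roots are divisors of 2. Testing n = 1 gives 0, so (n - 1) is a factor.
Divide: n³ - 6n² + 3n + 2 = (n - 1)(n² - 5n - 2).
Apply the quadratic formula to n² - 5n - 2 = 0: n = (5 ± √33)/2, i.e. n ≈ 5.3723 or n ≈ -0.3723.

n = -0.3723 or n = 1 or n = 5.3723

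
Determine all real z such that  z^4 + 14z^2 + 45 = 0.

Let u = z^2. The equation becomes u^2 + 14u + 45 = 0.
Factor: (u + 9)(u + 5) = 0, so u = -9 or u = -5.
z^2 = -9 < 0 has no real solution.
z^2 = -5 < 0 has no real solution.

No real solutions.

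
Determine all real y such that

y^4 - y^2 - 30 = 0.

Let u = y^2. The equation becomes u^2 - u - 30 = 0.
Factor: (u + 5)(u - 6) = 0, so u = -5 or u = 6.
y^2 = -5 < 0 has no real solution.
y^2 = 6 gives y = +/-sqrt(6) ~= +/-2.4495.

y = -2.4495 or y = 2.4495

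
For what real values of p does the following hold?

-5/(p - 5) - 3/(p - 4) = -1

p = 4.3467 or p = 12.6533

Multiply both sides by (p - 5)(p - 4):
-5(p - 4) - 3(p - 5) = -(p - 5)(p - 4).
Expand and collect terms: -p² + 17p - 55 = 0.
By the quadratic formula, p = (-17 ± √69) / -2, so p ≈ 4.3467 or p ≈ 12.6533.
Neither value makes a denominator zero (p ≠ 5, p ≠ 4), so both are valid.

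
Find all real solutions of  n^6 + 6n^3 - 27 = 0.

n = -2.0801 or n = 1.4422

Let u = n^3. The equation becomes u^2 + 6u - 27 = 0.
Factor: (u + 9)(u - 3) = 0, so u = -9 or u = 3.
n^3 = -9 gives n = -(9)^(1/3) ~= -2.0801.
n^3 = 3 gives n = (3)^(1/3) ~= 1.4422.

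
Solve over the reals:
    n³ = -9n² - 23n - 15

Rearrange: n³ + 9n² + 23n + 15 = 0.
Possible rational roots are divisors of 15. Testing n = -3 gives 0, so (n + 3) is a factor.
Divide: n³ + 9n² + 23n + 15 = (n + 3)(n² + 6n + 5).
Factor the quadratic: n = -1 or n = -5.

n = -5 or n = -3 or n = -1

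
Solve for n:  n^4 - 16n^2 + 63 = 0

n = -3 or n = -2.6458 or n = 2.6458 or n = 3

Let u = n^2. The equation becomes u^2 - 16u + 63 = 0.
Factor: (u - 7)(u - 9) = 0, so u = 7 or u = 9.
n^2 = 7 gives n = +/-sqrt(7) ~= +/-2.6458.
n^2 = 9 gives n = +/-3.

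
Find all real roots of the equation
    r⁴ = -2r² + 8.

r = -1.4142 or r = 1.4142

Let u = r². The equation becomes u² + 2u - 8 = 0.
Factor: (u - 2)(u + 4) = 0, so u = 2 or u = -4.
r² = 2 gives r = ±√(2) ≈ ±1.4142.
r² = -4 < 0 has no real solution.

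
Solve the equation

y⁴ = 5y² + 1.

Let u = y². The equation becomes u² - 5u - 1 = 0.
By the quadratic formula, u = 5/2 + √(29)/2 or u = 5/2 - √(29)/2.
y² = 5/2 + √(29)/2 gives y = ±√(5/2 + √(29)/2) ≈ ±2.2787.
y² = 5/2 - √(29)/2 < 0 has no real solution.

y = -2.2787 or y = 2.2787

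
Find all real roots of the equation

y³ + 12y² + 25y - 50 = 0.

y = -8.217 or y = -5 or y = 1.217

Possible rational roots are divisors of -50. Testing y = -5 gives 0, so (y + 5) is a factor.
Divide: y³ + 12y² + 25y - 50 = (y + 5)(y² + 7y - 10).
Apply the quadratic formula to y² + 7y - 10 = 0: y = (-7 ± √89)/2, i.e. y ≈ 1.217 or y ≈ -8.217.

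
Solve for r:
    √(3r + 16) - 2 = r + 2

Isolate the radical: √(3r + 16) = r + 4.
Square both sides: 3r + 16 = (r + 4)².
Expand and rearrange: r² + 5r = 0.
Solving gives r = 0 or r = -5.
Check each candidate in the original equation:
  r = 0: √(16) = 4, while r + 4 = 4 — valid.
  r = -5: √(1) = 1, while r + 4 = -1 — extraneous.

r = 0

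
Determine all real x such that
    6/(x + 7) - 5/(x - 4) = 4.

x = -5.2661 or x = 2.5161

Multiply both sides by (x + 7)(x - 4):
6(x - 4) - 5(x + 7) = 4(x + 7)(x - 4).
Expand and collect terms: 4x² + 11x - 53 = 0.
By the quadratic formula, x = (-11 ± √969) / 8, so x ≈ 2.5161 or x ≈ -5.2661.
Neither value makes a denominator zero (x ≠ -7, x ≠ 4), so both are valid.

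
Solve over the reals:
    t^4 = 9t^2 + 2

Let u = t^2. The equation becomes u^2 - 9u - 2 = 0.
By the quadratic formula, u = 9/2 + sqrt(89)/2 or u = 9/2 - sqrt(89)/2.
t^2 = 9/2 + sqrt(89)/2 gives t = +/-sqrt(9/2 + sqrt(89)/2) ~= +/-3.0359.
t^2 = 9/2 - sqrt(89)/2 < 0 has no real solution.

t = -3.0359 or t = 3.0359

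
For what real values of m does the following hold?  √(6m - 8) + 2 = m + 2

m = 2 or m = 4

Isolate the radical: √(6m - 8) = m.
Square both sides: 6m - 8 = (m)².
Expand and rearrange: m² - 6m + 8 = 0.
Solving gives m = 4 or m = 2.
Check each candidate in the original equation:
  m = 4: √(16) = 4, while m = 4 — valid.
  m = 2: √(4) = 2, while m = 2 — valid.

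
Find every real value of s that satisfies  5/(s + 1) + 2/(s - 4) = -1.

s = -7.099 or s = 3.099

Multiply both sides by (s + 1)(s - 4):
5(s - 4) + 2(s + 1) = -(s + 1)(s - 4).
Expand and collect terms: -s^2 - 4s + 22 = 0.
By the quadratic formula, s = (4 +/- sqrt(104)) / -2, so s ~= -7.099 or s ~= 3.099.
Neither value makes a denominator zero (s != -1, s != 4), so both are valid.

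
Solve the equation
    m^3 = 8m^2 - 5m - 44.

m = -1.873 or m = 4 or m = 5.873

Rearrange: m^3 - 8m^2 + 5m + 44 = 0.
Possible rational roots are divisors of 44. Testing m = 4 gives 0, so (m - 4) is a factor.
Divide: m^3 - 8m^2 + 5m + 44 = (m - 4)(m^2 - 4m - 11).
Apply the quadratic formula to m^2 - 4m - 11 = 0: m = (4 +/- sqrt(60))/2, i.e. m ~= 5.873 or m ~= -1.873.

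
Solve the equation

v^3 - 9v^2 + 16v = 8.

Rearrange: v^3 - 9v^2 + 16v - 8 = 0.
Possible rational roots are divisors of -8. Testing v = 1 gives 0, so (v - 1) is a factor.
Divide: v^3 - 9v^2 + 16v - 8 = (v - 1)(v^2 - 8v + 8).
Apply the quadratic formula to v^2 - 8v + 8 = 0: v = (8 +/- sqrt(32))/2, i.e. v ~= 6.8284 or v ~= 1.1716.

v = 1 or v = 1.1716 or v = 6.8284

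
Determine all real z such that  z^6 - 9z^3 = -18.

z = 1.4422 or z = 1.8171

Let u = z^3. The equation becomes u^2 - 9u + 18 = 0.
Factor: (u - 6)(u - 3) = 0, so u = 6 or u = 3.
z^3 = 6 gives z = (6)^(1/3) ~= 1.8171.
z^3 = 3 gives z = (3)^(1/3) ~= 1.4422.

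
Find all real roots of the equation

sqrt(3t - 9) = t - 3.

t = 3 or t = 6

Square both sides: 3t - 9 = (t - 3)^2.
Expand and rearrange: t^2 - 9t + 18 = 0.
Solving gives t = 6 or t = 3.
Check each candidate in the original equation:
  t = 6: sqrt(9) = 3, while t - 3 = 3 — valid.
  t = 3: sqrt(0) = 0, while t - 3 = 0 — valid.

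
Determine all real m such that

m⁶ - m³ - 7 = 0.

m = -1.2991 or m = 1.4725

Let u = m³. The equation becomes u² - u - 7 = 0.
By the quadratic formula, u = 1/2 + √(29)/2 or u = 1/2 - √(29)/2.
m³ = 1/2 + √(29)/2 gives m = ∛(1/2 + √(29)/2) ≈ 1.4725.
m³ = 1/2 - √(29)/2 gives m = -∛(-1/2 + √(29)/2) ≈ -1.2991.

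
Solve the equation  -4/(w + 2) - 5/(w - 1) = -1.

w = -0.899 or w = 8.899

Multiply both sides by (w + 2)(w - 1):
-4(w - 1) - 5(w + 2) = -(w + 2)(w - 1).
Expand and collect terms: -w^2 + 8w + 8 = 0.
By the quadratic formula, w = (-8 +/- sqrt(96)) / -2, so w ~= -0.899 or w ~= 8.899.
Neither value makes a denominator zero (w != -2, w != 1), so both are valid.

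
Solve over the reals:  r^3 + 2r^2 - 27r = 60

r = -5 or r = -2.2749 or r = 5.2749

Rearrange: r^3 + 2r^2 - 27r - 60 = 0.
Possible rational roots are divisors of -60. Testing r = -5 gives 0, so (r + 5) is a factor.
Divide: r^3 + 2r^2 - 27r - 60 = (r + 5)(r^2 - 3r - 12).
Apply the quadratic formula to r^2 - 3r - 12 = 0: r = (3 +/- sqrt(57))/2, i.e. r ~= 5.2749 or r ~= -2.2749.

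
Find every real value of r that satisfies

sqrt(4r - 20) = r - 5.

Square both sides: 4r - 20 = (r - 5)^2.
Expand and rearrange: r^2 - 14r + 45 = 0.
Solving gives r = 9 or r = 5.
Check each candidate in the original equation:
  r = 9: sqrt(16) = 4, while r - 5 = 4 — valid.
  r = 5: sqrt(0) = 0, while r - 5 = 0 — valid.

r = 5 or r = 9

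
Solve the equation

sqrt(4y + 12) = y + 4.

Square both sides: 4y + 12 = (y + 4)^2.
Expand and rearrange: y^2 + 4y + 4 = 0.
This gives the repeated root y = -2.
Check in the original equation:
  y = -2: sqrt(4) = 2, while y + 4 = 2 — valid.

y = -2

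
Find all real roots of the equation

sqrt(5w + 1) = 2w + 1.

w = 0 or w = 0.25

Square both sides: 5w + 1 = (2w + 1)^2.
Expand and rearrange: 4w^2 - w = 0.
Solving gives w = 0.25 or w = 0.
Check each candidate in the original equation:
  w = 0.25: sqrt(2.25) = 1.5, while 2w + 1 = 1.5 — valid.
  w = 0: sqrt(1) = 1, while 2w + 1 = 1 — valid.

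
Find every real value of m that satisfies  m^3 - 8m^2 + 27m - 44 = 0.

Possible rational roots are divisors of -44. Testing m = 4 gives 0, so (m - 4) is a factor.
Divide: m^3 - 8m^2 + 27m - 44 = (m - 4)(m^2 - 4m + 11).
The quadratic m^2 - 4m + 11 has discriminant -28 < 0, so no further real roots.

m = 4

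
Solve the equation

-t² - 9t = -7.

t = -9.7202 or t = 0.7202

Rearrange to standard form: -t² - 9t + 7 = 0.
Discriminant: (-9)² − 4·(-1)·7 = 109.
Quadratic formula: t = (9 ± √109) / (-2).
So t = -√(109)/2 - 9/2 ≈ -9.7202 or t = -9/2 + √(109)/2 ≈ 0.7202.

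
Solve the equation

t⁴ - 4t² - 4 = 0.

Let u = t². The equation becomes u² - 4u - 4 = 0.
By the quadratic formula, u = 2 + 2·√(2) or u = 2 - 2·√(2).
t² = 2 + 2·√(2) gives t = ±√(2 + 2·√(2)) ≈ ±2.1974.
t² = 2 - 2·√(2) < 0 has no real solution.

t = -2.1974 or t = 2.1974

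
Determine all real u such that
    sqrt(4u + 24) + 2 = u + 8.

u = -6 or u = -2

Isolate the radical: sqrt(4u + 24) = u + 6.
Square both sides: 4u + 24 = (u + 6)^2.
Expand and rearrange: u^2 + 8u + 12 = 0.
Solving gives u = -2 or u = -6.
Check each candidate in the original equation:
  u = -2: sqrt(16) = 4, while u + 6 = 4 — valid.
  u = -6: sqrt(0) = 0, while u + 6 = 0 — valid.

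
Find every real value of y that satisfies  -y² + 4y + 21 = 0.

y = -3 or y = 7

Factor: -1(y - 7)(y + 3) = 0.
So y = 7 or y = -3.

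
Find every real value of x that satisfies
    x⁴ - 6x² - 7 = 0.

x = -2.6458 or x = 2.6458

Let u = x². The equation becomes u² - 6u - 7 = 0.
Factor: (u + 1)(u - 7) = 0, so u = -1 or u = 7.
x² = -1 < 0 has no real solution.
x² = 7 gives x = ±√(7) ≈ ±2.6458.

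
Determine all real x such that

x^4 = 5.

x = -1.4953 or x = 1.4953

Let u = x^2. The equation becomes u^2 - 5 = 0.
By the quadratic formula, u = sqrt(5) or u = -sqrt(5).
x^2 = sqrt(5) gives x = +/-5**(1/4) ~= +/-1.4953.
x^2 = -sqrt(5) < 0 has no real solution.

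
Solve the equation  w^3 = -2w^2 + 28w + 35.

Rearrange: w^3 + 2w^2 - 28w - 35 = 0.
Possible rational roots are divisors of -35. Testing w = 5 gives 0, so (w - 5) is a factor.
Divide: w^3 + 2w^2 - 28w - 35 = (w - 5)(w^2 + 7w + 7).
Apply the quadratic formula to w^2 + 7w + 7 = 0: w = (-7 +/- sqrt(21))/2, i.e. w ~= -1.2087 or w ~= -5.7913.

w = -5.7913 or w = -1.2087 or w = 5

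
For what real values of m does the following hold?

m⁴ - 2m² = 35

m = -2.6458 or m = 2.6458

Let u = m². The equation becomes u² - 2u - 35 = 0.
Factor: (u + 5)(u - 7) = 0, so u = -5 or u = 7.
m² = -5 < 0 has no real solution.
m² = 7 gives m = ±√(7) ≈ ±2.6458.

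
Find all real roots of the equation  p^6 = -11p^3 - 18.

p = -2.0801 or p = -1.2599

Let u = p^3. The equation becomes u^2 + 11u + 18 = 0.
Factor: (u + 2)(u + 9) = 0, so u = -2 or u = -9.
p^3 = -2 gives p = -(2)^(1/3) ~= -1.2599.
p^3 = -9 gives p = -(9)^(1/3) ~= -2.0801.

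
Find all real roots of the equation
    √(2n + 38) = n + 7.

n = -1

Square both sides: 2n + 38 = (n + 7)².
Expand and rearrange: n² + 12n + 11 = 0.
Solving gives n = -1 or n = -11.
Check each candidate in the original equation:
  n = -1: √(36) = 6, while n + 7 = 6 — valid.
  n = -11: √(16) = 4, while n + 7 = -4 — extraneous.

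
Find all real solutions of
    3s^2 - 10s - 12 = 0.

s = -0.9367 or s = 4.2701

Discriminant: (-10)^2 - 4*3*(-12) = 244.
Quadratic formula: s = (10 +/- sqrt(244)) / 6.
So s = 5/3 + sqrt(61)/3 ~= 4.2701 or s = 5/3 - sqrt(61)/3 ~= -0.9367.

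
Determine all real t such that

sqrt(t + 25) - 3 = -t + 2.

Isolate the radical: sqrt(t + 25) = -t + 5.
Square both sides: t + 25 = (-t + 5)^2.
Expand and rearrange: t^2 - 11t = 0.
Solving gives t = 11 or t = 0.
Check each candidate in the original equation:
  t = 11: sqrt(36) = 6, while -t + 5 = -6 — extraneous.
  t = 0: sqrt(25) = 5, while -t + 5 = 5 — valid.

t = 0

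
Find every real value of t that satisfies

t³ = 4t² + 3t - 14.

Rearrange: t³ - 4t² - 3t + 14 = 0.
Possible rational roots are divisors of 14. Testing t = 2 gives 0, so (t - 2) is a factor.
Divide: t³ - 4t² - 3t + 14 = (t - 2)(t² - 2t - 7).
Apply the quadratic formula to t² - 2t - 7 = 0: t = (2 ± √32)/2, i.e. t ≈ 3.8284 or t ≈ -1.8284.

t = -1.8284 or t = 2 or t = 3.8284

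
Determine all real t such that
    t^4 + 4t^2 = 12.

Let u = t^2. The equation becomes u^2 + 4u - 12 = 0.
Factor: (u - 2)(u + 6) = 0, so u = 2 or u = -6.
t^2 = 2 gives t = +/-sqrt(2) ~= +/-1.4142.
t^2 = -6 < 0 has no real solution.

t = -1.4142 or t = 1.4142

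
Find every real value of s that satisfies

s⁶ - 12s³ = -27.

s = 1.4422 or s = 2.0801

Let u = s³. The equation becomes u² - 12u + 27 = 0.
Factor: (u - 3)(u - 9) = 0, so u = 3 or u = 9.
s³ = 3 gives s = ∛(3) ≈ 1.4422.
s³ = 9 gives s = ∛(9) ≈ 2.0801.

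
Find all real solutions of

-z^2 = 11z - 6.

z = -11.5208 or z = 0.5208

Rearrange to standard form: -z^2 - 11z + 6 = 0.
Discriminant: (-11)^2 - 4*(-1)*6 = 145.
Quadratic formula: z = (11 +/- sqrt(145)) / (-2).
So z = -sqrt(145)/2 - 11/2 ~= -11.5208 or z = -11/2 + sqrt(145)/2 ~= 0.5208.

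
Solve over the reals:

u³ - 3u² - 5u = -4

Rearrange: u³ - 3u² - 5u + 4 = 0.
Possible rational roots are divisors of 4. Testing u = 4 gives 0, so (u - 4) is a factor.
Divide: u³ - 3u² - 5u + 4 = (u - 4)(u² + u - 1).
Apply the quadratic formula to u² + u - 1 = 0: u = (-1 ± √5)/2, i.e. u ≈ 0.618 or u ≈ -1.618.

u = -1.618 or u = 0.618 or u = 4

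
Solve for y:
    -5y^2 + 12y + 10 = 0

Discriminant: (12)^2 - 4*(-5)*10 = 344.
Quadratic formula: y = (-12 +/- sqrt(344)) / (-10).
So y = 6/5 - sqrt(86)/5 ~= -0.6547 or y = 6/5 + sqrt(86)/5 ~= 3.0547.

y = -0.6547 or y = 3.0547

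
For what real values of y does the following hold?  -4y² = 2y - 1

y = -0.809 or y = 0.309

Rearrange to standard form: -4y² - 2y + 1 = 0.
Discriminant: (-2)² − 4·(-4)·1 = 20.
Quadratic formula: y = (2 ± √20) / (-8).
So y = -√(5)/4 - 1/4 ≈ -0.809 or y = -1/4 + √(5)/4 ≈ 0.309.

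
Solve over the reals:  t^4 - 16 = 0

t = -2 or t = 2

Let u = t^2. The equation becomes u^2 - 16 = 0.
Factor: (u + 4)(u - 4) = 0, so u = -4 or u = 4.
t^2 = -4 < 0 has no real solution.
t^2 = 4 gives t = +/-2.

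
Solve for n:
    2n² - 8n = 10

n = -1 or n = 5

Bring every term to one side: 2n² - 8n - 10 = 0.
Factor: 2(n + 1)(n - 5) = 0.
So n = -1 or n = 5.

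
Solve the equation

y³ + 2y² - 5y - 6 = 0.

Possible rational roots are divisors of -6. Testing y = -3 gives 0, so (y + 3) is a factor.
Divide: y³ + 2y² - 5y - 6 = (y + 3)(y² - y - 2).
Factor the quadratic: y = 2 or y = -1.

y = -3 or y = -1 or y = 2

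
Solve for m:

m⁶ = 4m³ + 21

m = -1.4422 or m = 1.9129

Let u = m³. The equation becomes u² - 4u - 21 = 0.
Factor: (u + 3)(u - 7) = 0, so u = -3 or u = 7.
m³ = -3 gives m = -∛(3) ≈ -1.4422.
m³ = 7 gives m = ∛(7) ≈ 1.9129.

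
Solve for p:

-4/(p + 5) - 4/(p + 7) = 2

Multiply both sides by (p + 5)(p + 7):
-4(p + 7) - 4(p + 5) = 2(p + 5)(p + 7).
Expand and collect terms: 2p² + 32p + 118 = 0.
By the quadratic formula, p = (-32 ± √80) / 4, so p ≈ -5.7639 or p ≈ -10.2361.
Neither value makes a denominator zero (p ≠ -5, p ≠ -7), so both are valid.

p = -10.2361 or p = -5.7639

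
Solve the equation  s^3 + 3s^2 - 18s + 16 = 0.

s = -6.2749 or s = 1.2749 or s = 2

Possible rational roots are divisors of 16. Testing s = 2 gives 0, so (s - 2) is a factor.
Divide: s^3 + 3s^2 - 18s + 16 = (s - 2)(s^2 + 5s - 8).
Apply the quadratic formula to s^2 + 5s - 8 = 0: s = (-5 +/- sqrt(57))/2, i.e. s ~= 1.2749 or s ~= -6.2749.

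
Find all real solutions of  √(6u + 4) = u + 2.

u = 0 or u = 2

Square both sides: 6u + 4 = (u + 2)².
Expand and rearrange: u² - 2u = 0.
Solving gives u = 2 or u = 0.
Check each candidate in the original equation:
  u = 2: √(16) = 4, while u + 2 = 4 — valid.
  u = 0: √(4) = 2, while u + 2 = 2 — valid.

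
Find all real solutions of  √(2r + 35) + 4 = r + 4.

r = 7

Isolate the radical: √(2r + 35) = r.
Square both sides: 2r + 35 = (r)².
Expand and rearrange: r² - 2r - 35 = 0.
Solving gives r = 7 or r = -5.
Check each candidate in the original equation:
  r = 7: √(49) = 7, while r = 7 — valid.
  r = -5: √(25) = 5, while r = -5 — extraneous.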